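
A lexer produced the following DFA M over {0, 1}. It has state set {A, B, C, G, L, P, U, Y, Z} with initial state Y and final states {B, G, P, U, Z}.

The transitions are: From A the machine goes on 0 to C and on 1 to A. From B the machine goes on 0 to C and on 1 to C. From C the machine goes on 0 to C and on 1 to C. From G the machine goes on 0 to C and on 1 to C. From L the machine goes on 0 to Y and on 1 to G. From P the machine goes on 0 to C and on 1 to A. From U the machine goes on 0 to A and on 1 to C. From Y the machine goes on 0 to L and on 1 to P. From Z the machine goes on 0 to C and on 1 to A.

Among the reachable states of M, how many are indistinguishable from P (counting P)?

2

States {B,U,Z} cannot be reached from the start state, so discard them.
P0 = {G,P} | {A,C,L,Y}.
On input 1, block {A,C,L,Y} splits into {L,Y} and {A,C}.
No further refinement is possible. Final partition (3 blocks): {G,P} | {L,Y} | {A,C}.
State P belongs to the block {G,P}, which has 2 states.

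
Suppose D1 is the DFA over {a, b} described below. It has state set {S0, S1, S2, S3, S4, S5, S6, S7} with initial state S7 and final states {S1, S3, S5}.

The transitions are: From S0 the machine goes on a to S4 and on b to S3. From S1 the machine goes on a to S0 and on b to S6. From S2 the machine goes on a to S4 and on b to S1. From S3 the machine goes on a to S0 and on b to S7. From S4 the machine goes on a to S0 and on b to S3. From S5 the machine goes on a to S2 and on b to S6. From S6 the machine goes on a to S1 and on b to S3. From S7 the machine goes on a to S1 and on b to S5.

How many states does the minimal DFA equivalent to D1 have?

All states are reachable from the start state.
Initial partition by acceptance: {S1,S3,S5} | {S0,S2,S4,S6,S7}.
On input a, block {S0,S2,S4,S6,S7} splits into {S0,S2,S4} and {S6,S7}.
No further refinement is possible. Final partition (3 blocks): {S1,S3,S5} | {S0,S2,S4} | {S6,S7}.

3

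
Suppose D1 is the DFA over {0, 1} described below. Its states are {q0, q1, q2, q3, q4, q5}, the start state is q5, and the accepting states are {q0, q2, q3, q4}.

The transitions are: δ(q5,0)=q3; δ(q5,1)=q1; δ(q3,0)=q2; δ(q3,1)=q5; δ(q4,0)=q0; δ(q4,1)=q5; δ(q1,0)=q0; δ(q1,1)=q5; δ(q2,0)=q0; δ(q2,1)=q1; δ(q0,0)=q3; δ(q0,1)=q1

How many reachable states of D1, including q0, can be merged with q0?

3

States {q4} cannot be reached from the start state, so discard them.
Start with accepting vs non-accepting: {q0,q2,q3} | {q1,q5}.
Stable partition: {q0,q2,q3} | {q1,q5} — 2 equivalence classes.
The equivalence class containing q0 is {q0,q2,q3}, of size 3.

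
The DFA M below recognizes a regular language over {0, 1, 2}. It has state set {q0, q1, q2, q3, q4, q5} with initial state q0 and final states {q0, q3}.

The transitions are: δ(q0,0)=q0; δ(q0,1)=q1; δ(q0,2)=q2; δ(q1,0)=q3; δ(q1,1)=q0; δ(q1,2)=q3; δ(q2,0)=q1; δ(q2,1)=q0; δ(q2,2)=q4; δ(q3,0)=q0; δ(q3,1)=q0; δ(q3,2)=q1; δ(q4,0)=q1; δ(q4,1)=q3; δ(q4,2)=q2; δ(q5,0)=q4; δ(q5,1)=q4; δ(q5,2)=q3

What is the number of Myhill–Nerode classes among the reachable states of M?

First remove the unreachable states {q5}; 5 states remain.
Initial partition by acceptance: {q0,q3} | {q1,q2,q4}.
Refine {q0,q3} on symbol 1: members go to different blocks, giving {q0} and {q3}.
On input 0, block {q1,q2,q4} splits into {q2,q4} and {q1}.
On input 1, block {q2,q4} splits into {q2} and {q4}.
Stable partition: {q0} | {q2} | {q3} | {q1} | {q4} — 5 equivalence classes.

5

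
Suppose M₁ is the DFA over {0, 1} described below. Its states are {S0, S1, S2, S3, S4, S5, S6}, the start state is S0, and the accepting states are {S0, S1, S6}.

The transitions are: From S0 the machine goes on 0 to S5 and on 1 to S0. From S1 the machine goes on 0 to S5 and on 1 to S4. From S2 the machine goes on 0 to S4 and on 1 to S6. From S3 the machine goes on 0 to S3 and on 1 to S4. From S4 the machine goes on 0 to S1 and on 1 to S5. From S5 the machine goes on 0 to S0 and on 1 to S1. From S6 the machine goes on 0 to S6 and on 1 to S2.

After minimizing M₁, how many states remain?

4

States {S2,S3,S6} cannot be reached from the start state, so discard them.
P0 = {S0,S1} | {S4,S5}.
Refine {S0,S1} on symbol 1: members go to different blocks, giving {S0} and {S1}.
Refine {S4,S5} on symbol 0: members go to different blocks, giving {S4} and {S5}.
The partition is now stable with 4 blocks: {S0} | {S4} | {S1} | {S5}.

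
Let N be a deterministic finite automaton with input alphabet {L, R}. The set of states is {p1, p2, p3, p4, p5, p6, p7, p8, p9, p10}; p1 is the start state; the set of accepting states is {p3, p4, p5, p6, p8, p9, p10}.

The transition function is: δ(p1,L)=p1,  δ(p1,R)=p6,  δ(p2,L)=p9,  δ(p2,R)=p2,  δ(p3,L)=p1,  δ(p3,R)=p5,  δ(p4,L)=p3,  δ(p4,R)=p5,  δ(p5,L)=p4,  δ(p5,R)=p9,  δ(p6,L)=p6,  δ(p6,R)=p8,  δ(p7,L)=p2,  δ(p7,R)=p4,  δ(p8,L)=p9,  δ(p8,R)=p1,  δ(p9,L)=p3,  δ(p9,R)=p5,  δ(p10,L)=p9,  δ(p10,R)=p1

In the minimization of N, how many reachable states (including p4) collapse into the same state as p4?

2

Reachable states from the start: {p1,p3,p4,p5,p6,p8,p9}. Unreachable: {p2,p7,p10} — drop them.
Start with accepting vs non-accepting: {p3,p4,p5,p6,p8,p9} | {p1}.
Split {p3,p4,p5,p6,p8,p9} by δ(·,L) → {p4,p5,p6,p8,p9} and {p3}.
Refine {p4,p5,p6,p8,p9} on symbol L: members go to different blocks, giving {p5,p6,p8} and {p4,p9}.
Refine {p5,p6,p8} on symbol L: members go to different blocks, giving {p5,p8} and {p6}.
Split {p5,p8} by δ(·,R) → {p5} and {p8}.
The partition is now stable with 6 blocks: {p5} | {p1} | {p3} | {p4,p9} | {p6} | {p8}.
The equivalence class containing p4 is {p4,p9}, of size 2.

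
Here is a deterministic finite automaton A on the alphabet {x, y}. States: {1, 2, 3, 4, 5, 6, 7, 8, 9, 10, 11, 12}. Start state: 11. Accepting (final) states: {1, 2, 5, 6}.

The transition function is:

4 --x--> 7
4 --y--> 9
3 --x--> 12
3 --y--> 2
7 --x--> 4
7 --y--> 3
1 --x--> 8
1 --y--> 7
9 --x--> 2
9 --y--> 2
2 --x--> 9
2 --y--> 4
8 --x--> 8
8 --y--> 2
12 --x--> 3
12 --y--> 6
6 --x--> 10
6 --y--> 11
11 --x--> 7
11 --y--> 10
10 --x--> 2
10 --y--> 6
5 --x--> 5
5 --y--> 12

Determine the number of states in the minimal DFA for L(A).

5

States {1,5,8} cannot be reached from the start state, so discard them.
Start with accepting vs non-accepting: {2,6} | {3,4,7,9,10,11,12}.
Split {3,4,7,9,10,11,12} by δ(·,x) → {3,4,7,11,12} and {9,10}.
On input y, block {3,4,7,11,12} splits into {3,12} and {4,11} and {7}.
No further refinement is possible. Final partition (5 blocks): {2,6} | {3,12} | {9,10} | {4,11} | {7}.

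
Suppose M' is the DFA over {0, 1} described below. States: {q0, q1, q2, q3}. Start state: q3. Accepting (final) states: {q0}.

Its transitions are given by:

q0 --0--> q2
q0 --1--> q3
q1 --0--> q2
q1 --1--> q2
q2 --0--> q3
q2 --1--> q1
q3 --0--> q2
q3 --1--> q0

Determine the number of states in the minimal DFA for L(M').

4

Start with accepting vs non-accepting: {q0} | {q1,q2,q3}.
Refine {q1,q2,q3} on symbol 1: members go to different blocks, giving {q1,q2} and {q3}.
On input 0, block {q1,q2} splits into {q1} and {q2}.
The partition is now stable with 4 blocks: {q0} | {q1} | {q3} | {q2}.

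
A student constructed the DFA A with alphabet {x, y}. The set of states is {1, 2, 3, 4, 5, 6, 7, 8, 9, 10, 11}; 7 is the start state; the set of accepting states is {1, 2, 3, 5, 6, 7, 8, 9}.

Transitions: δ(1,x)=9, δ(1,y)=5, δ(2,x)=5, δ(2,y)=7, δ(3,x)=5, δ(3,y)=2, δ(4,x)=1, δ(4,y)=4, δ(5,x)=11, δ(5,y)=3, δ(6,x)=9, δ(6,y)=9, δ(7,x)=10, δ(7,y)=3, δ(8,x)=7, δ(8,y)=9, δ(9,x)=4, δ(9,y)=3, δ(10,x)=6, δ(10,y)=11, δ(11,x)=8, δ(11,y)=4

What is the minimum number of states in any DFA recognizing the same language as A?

Initial partition by acceptance: {1,2,3,5,6,7,8,9} | {4,10,11}.
Split {1,2,3,5,6,7,8,9} by δ(·,x) → {1,2,3,6,8} and {5,7,9}.
On input y, block {1,2,3,6,8} splits into {1,2,6,8} and {3}.
No further refinement is possible. Final partition (4 blocks): {1,2,6,8} | {4,10,11} | {5,7,9} | {3}.

4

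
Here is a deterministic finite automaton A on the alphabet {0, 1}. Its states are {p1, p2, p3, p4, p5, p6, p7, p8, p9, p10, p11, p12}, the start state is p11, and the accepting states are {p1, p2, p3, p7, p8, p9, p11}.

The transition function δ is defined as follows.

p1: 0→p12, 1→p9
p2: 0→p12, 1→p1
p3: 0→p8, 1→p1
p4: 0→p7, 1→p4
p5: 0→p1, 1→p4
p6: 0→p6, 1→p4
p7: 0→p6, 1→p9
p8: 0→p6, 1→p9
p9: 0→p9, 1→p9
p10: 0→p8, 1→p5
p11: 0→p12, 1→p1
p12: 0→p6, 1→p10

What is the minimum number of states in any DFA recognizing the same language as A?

5

First remove the unreachable states {p2,p3}; 10 states remain.
P0 = {p1,p7,p8,p9,p11} | {p4,p5,p6,p10,p12}.
Refine {p1,p7,p8,p9,p11} on symbol 0: members go to different blocks, giving {p1,p7,p8,p11} and {p9}.
Split {p1,p7,p8,p11} by δ(·,1) → {p1,p7,p8} and {p11}.
Refine {p4,p5,p6,p10,p12} on symbol 0: members go to different blocks, giving {p4,p5,p10} and {p6,p12}.
No further refinement is possible. Final partition (5 blocks): {p1,p7,p8} | {p4,p5,p10} | {p9} | {p11} | {p6,p12}.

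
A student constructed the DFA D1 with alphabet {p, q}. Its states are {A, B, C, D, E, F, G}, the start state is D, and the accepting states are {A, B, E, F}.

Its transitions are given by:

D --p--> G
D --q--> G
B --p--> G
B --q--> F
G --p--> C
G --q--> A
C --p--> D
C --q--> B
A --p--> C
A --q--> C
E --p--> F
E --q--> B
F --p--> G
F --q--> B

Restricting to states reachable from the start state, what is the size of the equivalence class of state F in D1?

States {E} cannot be reached from the start state, so discard them.
Initial partition by acceptance: {A,B,F} | {C,D,G}.
Refine {A,B,F} on symbol q: members go to different blocks, giving {B,F} and {A}.
On input q, block {C,D,G} splits into {C} and {D} and {G}.
No further refinement is possible. Final partition (5 blocks): {B,F} | {C} | {A} | {D} | {G}.
State F belongs to the block {B,F}, which has 2 states.

2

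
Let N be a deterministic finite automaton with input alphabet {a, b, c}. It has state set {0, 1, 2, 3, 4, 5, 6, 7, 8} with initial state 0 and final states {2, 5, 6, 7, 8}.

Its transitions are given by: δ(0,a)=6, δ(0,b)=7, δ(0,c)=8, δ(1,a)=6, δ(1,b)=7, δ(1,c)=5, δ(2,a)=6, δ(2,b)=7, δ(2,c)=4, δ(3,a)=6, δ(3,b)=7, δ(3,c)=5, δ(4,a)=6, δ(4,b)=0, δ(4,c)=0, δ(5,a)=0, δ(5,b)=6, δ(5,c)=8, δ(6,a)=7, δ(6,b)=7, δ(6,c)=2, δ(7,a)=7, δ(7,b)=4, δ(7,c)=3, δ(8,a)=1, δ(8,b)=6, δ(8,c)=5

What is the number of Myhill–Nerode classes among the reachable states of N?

Start with accepting vs non-accepting: {2,5,6,7,8} | {0,1,3,4}.
On input a, block {2,5,6,7,8} splits into {2,6,7} and {5,8}.
On input b, block {2,6,7} splits into {2,6} and {7}.
Split {2,6} by δ(·,a) → {2} and {6}.
Split {0,1,3,4} by δ(·,b) → {0,1,3} and {4}.
The partition is now stable with 6 blocks: {2} | {0,1,3} | {5,8} | {7} | {6} | {4}.

6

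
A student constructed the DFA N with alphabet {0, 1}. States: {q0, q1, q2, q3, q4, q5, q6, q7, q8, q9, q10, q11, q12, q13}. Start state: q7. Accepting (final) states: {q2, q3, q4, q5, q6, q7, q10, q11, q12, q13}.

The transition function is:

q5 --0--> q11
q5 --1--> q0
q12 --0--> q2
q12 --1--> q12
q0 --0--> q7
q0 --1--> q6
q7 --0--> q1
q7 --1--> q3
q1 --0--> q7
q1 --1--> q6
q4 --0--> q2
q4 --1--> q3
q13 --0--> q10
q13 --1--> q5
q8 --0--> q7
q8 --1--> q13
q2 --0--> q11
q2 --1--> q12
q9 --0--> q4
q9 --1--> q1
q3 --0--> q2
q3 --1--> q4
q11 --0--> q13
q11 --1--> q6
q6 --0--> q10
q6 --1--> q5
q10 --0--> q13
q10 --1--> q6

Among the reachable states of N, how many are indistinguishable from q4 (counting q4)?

First remove the unreachable states {q8,q9}; 12 states remain.
Start with accepting vs non-accepting: {q2,q3,q4,q5,q6,q7,q10,q11,q12,q13} | {q0,q1}.
Split {q2,q3,q4,q5,q6,q7,q10,q11,q12,q13} by δ(·,0) → {q2,q3,q4,q5,q6,q10,q11,q12,q13} and {q7}.
Split {q2,q3,q4,q5,q6,q10,q11,q12,q13} by δ(·,1) → {q2,q3,q4,q6,q10,q11,q12,q13} and {q5}.
Split {q2,q3,q4,q6,q10,q11,q12,q13} by δ(·,1) → {q2,q3,q4,q10,q11,q12} and {q6,q13}.
On input 0, block {q2,q3,q4,q10,q11,q12} splits into {q2,q3,q4,q12} and {q10,q11}.
Refine {q2,q3,q4,q12} on symbol 0: members go to different blocks, giving {q3,q4,q12} and {q2}.
No further refinement is possible. Final partition (7 blocks): {q3,q4,q12} | {q0,q1} | {q7} | {q5} | {q6,q13} | {q10,q11} | {q2}.
The equivalence class containing q4 is {q3,q4,q12}, of size 3.

3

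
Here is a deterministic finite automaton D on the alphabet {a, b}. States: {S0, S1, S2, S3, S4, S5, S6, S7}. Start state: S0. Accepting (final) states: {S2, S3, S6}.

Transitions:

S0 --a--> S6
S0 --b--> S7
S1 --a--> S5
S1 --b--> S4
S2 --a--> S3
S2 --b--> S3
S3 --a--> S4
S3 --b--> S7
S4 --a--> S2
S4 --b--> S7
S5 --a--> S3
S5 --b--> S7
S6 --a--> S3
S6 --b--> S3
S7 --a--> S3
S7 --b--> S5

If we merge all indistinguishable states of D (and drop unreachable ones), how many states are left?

4

Reachable states from the start: {S0,S2,S3,S4,S5,S6,S7}. Unreachable: {S1} — drop them.
P0 = {S2,S3,S6} | {S0,S4,S5,S7}.
Split {S2,S3,S6} by δ(·,a) → {S2,S6} and {S3}.
Split {S0,S4,S5,S7} by δ(·,a) → {S0,S4} and {S5,S7}.
Stable partition: {S2,S6} | {S0,S4} | {S3} | {S5,S7} — 4 equivalence classes.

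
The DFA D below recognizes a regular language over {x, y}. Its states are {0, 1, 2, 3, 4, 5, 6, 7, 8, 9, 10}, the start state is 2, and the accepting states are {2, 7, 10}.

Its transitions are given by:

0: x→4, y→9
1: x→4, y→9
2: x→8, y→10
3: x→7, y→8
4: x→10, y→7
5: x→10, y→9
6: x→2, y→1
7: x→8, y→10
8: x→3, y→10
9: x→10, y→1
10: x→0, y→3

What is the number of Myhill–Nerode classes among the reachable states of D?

7

First remove the unreachable states {5,6}; 9 states remain.
Initial partition by acceptance: {2,7,10} | {0,1,3,4,8,9}.
Refine {2,7,10} on symbol y: members go to different blocks, giving {2,7} and {10}.
Split {0,1,3,4,8,9} by δ(·,x) → {0,1,8} and {4,9} and {3}.
Refine {0,1,8} on symbol x: members go to different blocks, giving {0,1} and {8}.
Refine {4,9} on symbol y: members go to different blocks, giving {4} and {9}.
Stable partition: {2,7} | {0,1} | {10} | {4} | {3} | {8} | {9} — 7 equivalence classes.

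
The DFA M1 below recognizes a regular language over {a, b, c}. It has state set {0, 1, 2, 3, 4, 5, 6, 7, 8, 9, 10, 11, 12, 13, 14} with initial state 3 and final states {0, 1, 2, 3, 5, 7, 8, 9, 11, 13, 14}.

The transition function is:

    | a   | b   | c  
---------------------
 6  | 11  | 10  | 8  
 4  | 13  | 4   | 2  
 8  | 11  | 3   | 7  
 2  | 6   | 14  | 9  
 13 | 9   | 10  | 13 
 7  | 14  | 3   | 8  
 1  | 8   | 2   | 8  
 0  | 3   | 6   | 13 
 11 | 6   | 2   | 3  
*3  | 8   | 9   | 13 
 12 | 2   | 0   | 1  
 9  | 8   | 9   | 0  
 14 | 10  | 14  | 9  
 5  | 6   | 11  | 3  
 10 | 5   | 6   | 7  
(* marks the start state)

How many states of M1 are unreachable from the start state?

3

Starting at 3 and following transitions, the reachable set is {0, 2, 3, 5, 6, 7, 8, 9, 10, 11, 13, 14}. That leaves 1, 4, 12 unreachable — 3 in total.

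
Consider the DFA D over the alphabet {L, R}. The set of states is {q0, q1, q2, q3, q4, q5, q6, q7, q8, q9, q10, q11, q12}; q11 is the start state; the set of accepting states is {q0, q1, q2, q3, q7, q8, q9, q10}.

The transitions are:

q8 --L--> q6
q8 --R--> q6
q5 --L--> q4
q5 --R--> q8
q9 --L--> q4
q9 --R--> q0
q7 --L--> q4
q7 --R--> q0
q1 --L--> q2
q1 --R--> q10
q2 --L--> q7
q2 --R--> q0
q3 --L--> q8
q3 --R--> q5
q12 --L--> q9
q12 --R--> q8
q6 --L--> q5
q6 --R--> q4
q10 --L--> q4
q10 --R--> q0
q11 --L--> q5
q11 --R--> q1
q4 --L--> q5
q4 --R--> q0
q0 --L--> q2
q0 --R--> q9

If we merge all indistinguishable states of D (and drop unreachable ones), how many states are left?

Reachable states from the start: {q0,q1,q2,q4,q5,q6,q7,q8,q9,q10,q11}. Unreachable: {q3,q12} — drop them.
Initial partition by acceptance: {q0,q1,q2,q7,q8,q9,q10} | {q4,q5,q6,q11}.
Refine {q0,q1,q2,q7,q8,q9,q10} on symbol L: members go to different blocks, giving {q7,q8,q9,q10} and {q0,q1,q2}.
On input R, block {q7,q8,q9,q10} splits into {q7,q9,q10} and {q8}.
On input R, block {q4,q5,q6,q11} splits into {q4,q11} and {q5} and {q6}.
Refine {q0,q1,q2} on symbol L: members go to different blocks, giving {q0,q1} and {q2}.
The partition is now stable with 7 blocks: {q7,q9,q10} | {q4,q11} | {q0,q1} | {q8} | {q5} | {q6} | {q2}.

7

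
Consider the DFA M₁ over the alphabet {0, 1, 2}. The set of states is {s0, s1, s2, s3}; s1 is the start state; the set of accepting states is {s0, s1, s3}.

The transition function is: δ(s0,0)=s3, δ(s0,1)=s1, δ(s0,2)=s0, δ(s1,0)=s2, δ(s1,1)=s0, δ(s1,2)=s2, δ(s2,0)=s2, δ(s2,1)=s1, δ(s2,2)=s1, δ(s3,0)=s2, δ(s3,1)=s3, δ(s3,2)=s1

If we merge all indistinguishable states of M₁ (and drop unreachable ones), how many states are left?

Start with accepting vs non-accepting: {s0,s1,s3} | {s2}.
Refine {s0,s1,s3} on symbol 0: members go to different blocks, giving {s1,s3} and {s0}.
On input 1, block {s1,s3} splits into {s1} and {s3}.
Stable partition: {s1} | {s2} | {s0} | {s3} — 4 equivalence classes.

4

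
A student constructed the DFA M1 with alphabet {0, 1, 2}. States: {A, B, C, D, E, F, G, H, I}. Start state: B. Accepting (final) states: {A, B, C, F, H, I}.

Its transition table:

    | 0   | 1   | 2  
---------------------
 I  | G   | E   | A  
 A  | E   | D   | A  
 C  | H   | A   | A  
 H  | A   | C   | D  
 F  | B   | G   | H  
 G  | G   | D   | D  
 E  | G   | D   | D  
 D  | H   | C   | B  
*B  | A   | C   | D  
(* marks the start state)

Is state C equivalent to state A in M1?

No

Reachable states from the start: {A,B,C,D,E,G,H}. Unreachable: {F,I} — drop them.
Initial partition by acceptance: {A,B,C,H} | {D,E,G}.
Split {A,B,C,H} by δ(·,0) → {B,C,H} and {A}.
On input 0, block {B,C,H} splits into {B,H} and {C}.
Refine {D,E,G} on symbol 0: members go to different blocks, giving {E,G} and {D}.
Stable partition: {B,H} | {E,G} | {A} | {C} | {D} — 5 equivalence classes.
C and A end up in different blocks, so they are distinguishable. For instance, the string '0' is accepted from only C.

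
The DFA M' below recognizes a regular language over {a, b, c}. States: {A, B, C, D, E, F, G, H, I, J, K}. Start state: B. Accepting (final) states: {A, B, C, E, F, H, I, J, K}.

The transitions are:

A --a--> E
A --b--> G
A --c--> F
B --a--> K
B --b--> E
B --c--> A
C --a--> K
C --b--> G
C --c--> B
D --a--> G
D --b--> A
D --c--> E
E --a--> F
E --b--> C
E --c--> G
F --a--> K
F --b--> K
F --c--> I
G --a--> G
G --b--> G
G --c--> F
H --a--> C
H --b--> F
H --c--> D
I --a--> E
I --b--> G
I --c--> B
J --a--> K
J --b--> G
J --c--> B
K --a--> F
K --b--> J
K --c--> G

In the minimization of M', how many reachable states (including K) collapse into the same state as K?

First remove the unreachable states {D,H}; 9 states remain.
Initial partition by acceptance: {A,B,C,E,F,I,J,K} | {G}.
On input b, block {A,B,C,E,F,I,J,K} splits into {A,C,I,J} and {B,E,F,K}.
On input b, block {B,E,F,K} splits into {B,F} and {E,K}.
Stable partition: {A,C,I,J} | {G} | {B,F} | {E,K} — 4 equivalence classes.
State K belongs to the block {E,K}, which has 2 states.

2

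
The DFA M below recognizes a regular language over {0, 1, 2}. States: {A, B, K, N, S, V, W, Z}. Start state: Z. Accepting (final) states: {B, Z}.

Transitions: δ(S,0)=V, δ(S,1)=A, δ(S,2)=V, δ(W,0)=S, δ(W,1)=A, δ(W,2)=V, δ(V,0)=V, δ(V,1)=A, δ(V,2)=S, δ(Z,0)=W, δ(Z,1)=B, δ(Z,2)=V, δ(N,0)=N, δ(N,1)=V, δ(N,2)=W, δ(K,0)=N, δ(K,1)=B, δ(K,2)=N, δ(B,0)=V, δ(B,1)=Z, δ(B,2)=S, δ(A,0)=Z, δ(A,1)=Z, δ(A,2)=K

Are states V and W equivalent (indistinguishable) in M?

All states are reachable from the start state.
Initial partition by acceptance: {B,Z} | {A,K,N,S,V,W}.
On input 0, block {A,K,N,S,V,W} splits into {K,N,S,V,W} and {A}.
On input 1, block {K,N,S,V,W} splits into {S,V,W} and {N} and {K}.
No further refinement is possible. Final partition (5 blocks): {B,Z} | {S,V,W} | {A} | {N} | {K}.
V and W lie in the same block of the stable partition, so they are equivalent — no string distinguishes them.

Yes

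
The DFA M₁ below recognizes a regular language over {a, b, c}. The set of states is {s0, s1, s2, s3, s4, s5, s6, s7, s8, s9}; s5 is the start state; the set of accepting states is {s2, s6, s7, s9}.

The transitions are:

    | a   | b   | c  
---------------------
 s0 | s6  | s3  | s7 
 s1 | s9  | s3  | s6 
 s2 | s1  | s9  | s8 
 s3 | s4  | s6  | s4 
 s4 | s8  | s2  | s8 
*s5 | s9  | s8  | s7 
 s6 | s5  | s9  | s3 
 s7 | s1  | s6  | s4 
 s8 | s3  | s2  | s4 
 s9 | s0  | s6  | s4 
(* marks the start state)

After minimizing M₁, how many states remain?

Initial partition by acceptance: {s2,s6,s7,s9} | {s0,s1,s3,s4,s5,s8}.
On input a, block {s0,s1,s3,s4,s5,s8} splits into {s0,s1,s5} and {s3,s4,s8}.
The partition is now stable with 3 blocks: {s2,s6,s7,s9} | {s0,s1,s5} | {s3,s4,s8}.

3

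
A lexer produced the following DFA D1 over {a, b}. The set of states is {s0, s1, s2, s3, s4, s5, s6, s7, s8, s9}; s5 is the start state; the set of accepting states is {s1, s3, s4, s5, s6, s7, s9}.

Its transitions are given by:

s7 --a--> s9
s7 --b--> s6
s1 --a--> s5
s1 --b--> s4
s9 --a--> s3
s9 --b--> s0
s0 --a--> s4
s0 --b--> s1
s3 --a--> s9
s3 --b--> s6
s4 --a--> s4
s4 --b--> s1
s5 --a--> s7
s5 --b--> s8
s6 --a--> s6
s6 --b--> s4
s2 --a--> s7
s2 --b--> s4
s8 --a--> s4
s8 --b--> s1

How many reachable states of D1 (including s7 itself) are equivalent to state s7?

First remove the unreachable states {s2}; 9 states remain.
P0 = {s1,s3,s4,s5,s6,s7,s9} | {s0,s8}.
Split {s1,s3,s4,s5,s6,s7,s9} by δ(·,b) → {s1,s3,s4,s6,s7} and {s5,s9}.
Split {s1,s3,s4,s6,s7} by δ(·,a) → {s1,s3,s7} and {s4,s6}.
Split {s4,s6} by δ(·,b) → {s4} and {s6}.
On input b, block {s1,s3,s7} splits into {s3,s7} and {s1}.
The partition is now stable with 6 blocks: {s3,s7} | {s0,s8} | {s5,s9} | {s4} | {s6} | {s1}.
The equivalence class containing s7 is {s3,s7}, of size 2.

2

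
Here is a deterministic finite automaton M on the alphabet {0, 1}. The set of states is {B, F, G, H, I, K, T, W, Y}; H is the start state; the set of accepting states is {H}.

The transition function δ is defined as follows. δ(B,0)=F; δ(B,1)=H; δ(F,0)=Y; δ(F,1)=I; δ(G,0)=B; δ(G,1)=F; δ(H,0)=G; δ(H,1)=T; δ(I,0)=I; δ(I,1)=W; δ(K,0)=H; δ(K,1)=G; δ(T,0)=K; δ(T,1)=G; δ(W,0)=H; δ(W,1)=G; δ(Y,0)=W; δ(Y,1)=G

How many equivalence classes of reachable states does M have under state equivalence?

Every state is reachable, so we keep all 9.
P0 = {H} | {B,F,G,I,K,T,W,Y}.
On input 0, block {B,F,G,I,K,T,W,Y} splits into {B,F,G,I,T,Y} and {K,W}.
Refine {B,F,G,I,T,Y} on symbol 0: members go to different blocks, giving {B,F,G,I} and {T,Y}.
Refine {B,F,G,I} on symbol 0: members go to different blocks, giving {B,G,I} and {F}.
On input 0, block {B,G,I} splits into {G,I} and {B}.
On input 0, block {G,I} splits into {I} and {G}.
Stable partition: {H} | {I} | {K,W} | {T,Y} | {F} | {B} | {G} — 7 equivalence classes.

7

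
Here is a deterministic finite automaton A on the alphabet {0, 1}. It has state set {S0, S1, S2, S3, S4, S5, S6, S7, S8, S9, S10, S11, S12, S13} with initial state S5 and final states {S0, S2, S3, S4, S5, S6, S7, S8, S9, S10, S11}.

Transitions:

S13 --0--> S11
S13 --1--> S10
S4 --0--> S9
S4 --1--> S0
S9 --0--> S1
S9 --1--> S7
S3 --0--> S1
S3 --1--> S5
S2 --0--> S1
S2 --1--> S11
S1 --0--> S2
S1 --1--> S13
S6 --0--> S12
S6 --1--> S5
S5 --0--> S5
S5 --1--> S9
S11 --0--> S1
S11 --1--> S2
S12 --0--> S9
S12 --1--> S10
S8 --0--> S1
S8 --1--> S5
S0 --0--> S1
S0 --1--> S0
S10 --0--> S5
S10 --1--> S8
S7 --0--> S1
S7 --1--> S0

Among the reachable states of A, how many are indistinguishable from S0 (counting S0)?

5

States {S3,S4,S6,S12} cannot be reached from the start state, so discard them.
Start with accepting vs non-accepting: {S0,S2,S5,S7,S8,S9,S10,S11} | {S1,S13}.
On input 0, block {S0,S2,S5,S7,S8,S9,S10,S11} splits into {S0,S2,S7,S8,S9,S11} and {S5,S10}.
Refine {S0,S2,S7,S8,S9,S11} on symbol 1: members go to different blocks, giving {S0,S2,S7,S9,S11} and {S8}.
Split {S1,S13} by δ(·,1) → {S1} and {S13}.
Split {S5,S10} by δ(·,1) → {S5} and {S10}.
No further refinement is possible. Final partition (6 blocks): {S0,S2,S7,S9,S11} | {S1} | {S5} | {S8} | {S13} | {S10}.
The equivalence class containing S0 is {S0,S2,S7,S9,S11}, of size 5.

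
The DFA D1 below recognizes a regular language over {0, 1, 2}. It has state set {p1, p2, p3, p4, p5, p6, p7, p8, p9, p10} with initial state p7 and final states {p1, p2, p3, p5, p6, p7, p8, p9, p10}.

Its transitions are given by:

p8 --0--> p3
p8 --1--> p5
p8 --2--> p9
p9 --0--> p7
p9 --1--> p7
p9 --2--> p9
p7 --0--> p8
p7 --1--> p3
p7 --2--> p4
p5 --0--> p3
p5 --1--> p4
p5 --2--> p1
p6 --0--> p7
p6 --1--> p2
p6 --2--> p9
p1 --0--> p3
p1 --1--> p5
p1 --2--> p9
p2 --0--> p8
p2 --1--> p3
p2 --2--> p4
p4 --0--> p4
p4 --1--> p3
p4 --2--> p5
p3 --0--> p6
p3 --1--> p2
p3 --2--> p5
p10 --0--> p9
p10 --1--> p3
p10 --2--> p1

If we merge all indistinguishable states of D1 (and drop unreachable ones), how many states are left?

6

Reachable states from the start: {p1,p2,p3,p4,p5,p6,p7,p8,p9}. Unreachable: {p10} — drop them.
Initial partition by acceptance: {p1,p2,p3,p5,p6,p7,p8,p9} | {p4}.
Split {p1,p2,p3,p5,p6,p7,p8,p9} by δ(·,1) → {p1,p2,p3,p6,p7,p8,p9} and {p5}.
On input 1, block {p1,p2,p3,p6,p7,p8,p9} splits into {p2,p3,p6,p7,p9} and {p1,p8}.
On input 0, block {p2,p3,p6,p7,p9} splits into {p3,p6,p9} and {p2,p7}.
Refine {p3,p6,p9} on symbol 0: members go to different blocks, giving {p6,p9} and {p3}.
The partition is now stable with 6 blocks: {p6,p9} | {p4} | {p5} | {p1,p8} | {p2,p7} | {p3}.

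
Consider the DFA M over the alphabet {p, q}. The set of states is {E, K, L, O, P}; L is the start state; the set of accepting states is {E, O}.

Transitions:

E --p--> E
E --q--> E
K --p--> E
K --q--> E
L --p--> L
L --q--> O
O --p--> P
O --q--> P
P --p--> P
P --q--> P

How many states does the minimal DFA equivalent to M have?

3

States {E,K} cannot be reached from the start state, so discard them.
Initial partition by acceptance: {O} | {L,P}.
On input q, block {L,P} splits into {P} and {L}.
Stable partition: {O} | {P} | {L} — 3 equivalence classes.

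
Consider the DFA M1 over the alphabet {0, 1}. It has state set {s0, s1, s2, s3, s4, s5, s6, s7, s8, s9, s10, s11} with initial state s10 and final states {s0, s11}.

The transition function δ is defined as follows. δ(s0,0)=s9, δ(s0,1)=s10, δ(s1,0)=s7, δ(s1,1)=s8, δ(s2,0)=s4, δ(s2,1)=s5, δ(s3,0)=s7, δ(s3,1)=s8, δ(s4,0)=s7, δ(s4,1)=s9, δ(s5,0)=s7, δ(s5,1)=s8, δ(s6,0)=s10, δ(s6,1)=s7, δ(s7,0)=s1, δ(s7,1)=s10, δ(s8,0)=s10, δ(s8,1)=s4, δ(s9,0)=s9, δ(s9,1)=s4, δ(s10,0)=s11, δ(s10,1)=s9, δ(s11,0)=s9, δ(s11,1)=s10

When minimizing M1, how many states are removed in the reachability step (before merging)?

BFS from s10 reaches {s1, s4, s7, s8, s9, s10, s11}; the 5 state(s) s0, s2, s3, s5, s6 are never visited.

5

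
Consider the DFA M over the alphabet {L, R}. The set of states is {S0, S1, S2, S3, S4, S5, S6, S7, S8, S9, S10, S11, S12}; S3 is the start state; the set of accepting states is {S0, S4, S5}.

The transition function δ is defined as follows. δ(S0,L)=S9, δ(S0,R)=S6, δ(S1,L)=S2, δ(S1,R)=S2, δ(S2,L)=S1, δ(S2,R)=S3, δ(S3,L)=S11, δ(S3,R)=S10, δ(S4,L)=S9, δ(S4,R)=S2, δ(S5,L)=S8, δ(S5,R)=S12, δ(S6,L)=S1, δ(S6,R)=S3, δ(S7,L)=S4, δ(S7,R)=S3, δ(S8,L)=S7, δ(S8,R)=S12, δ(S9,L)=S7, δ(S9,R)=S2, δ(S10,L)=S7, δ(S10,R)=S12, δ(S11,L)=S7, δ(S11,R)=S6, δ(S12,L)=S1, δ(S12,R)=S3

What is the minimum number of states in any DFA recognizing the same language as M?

6

States {S0,S5,S8} cannot be reached from the start state, so discard them.
P0 = {S4} | {S1,S2,S3,S6,S7,S9,S10,S11,S12}.
Split {S1,S2,S3,S6,S7,S9,S10,S11,S12} by δ(·,L) → {S1,S2,S3,S6,S9,S10,S11,S12} and {S7}.
Refine {S1,S2,S3,S6,S9,S10,S11,S12} on symbol L: members go to different blocks, giving {S1,S2,S3,S6,S12} and {S9,S10,S11}.
Refine {S1,S2,S3,S6,S12} on symbol L: members go to different blocks, giving {S1,S2,S6,S12} and {S3}.
Refine {S1,S2,S6,S12} on symbol R: members go to different blocks, giving {S2,S6,S12} and {S1}.
Stable partition: {S4} | {S2,S6,S12} | {S7} | {S9,S10,S11} | {S3} | {S1} — 6 equivalence classes.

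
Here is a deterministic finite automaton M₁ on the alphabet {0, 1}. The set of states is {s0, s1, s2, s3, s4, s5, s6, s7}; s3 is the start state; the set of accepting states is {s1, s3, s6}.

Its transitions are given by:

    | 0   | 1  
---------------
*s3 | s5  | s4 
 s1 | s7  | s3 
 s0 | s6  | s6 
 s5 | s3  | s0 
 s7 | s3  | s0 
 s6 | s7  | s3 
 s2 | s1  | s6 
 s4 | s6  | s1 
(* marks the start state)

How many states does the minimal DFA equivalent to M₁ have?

4

First remove the unreachable states {s2}; 7 states remain.
Start with accepting vs non-accepting: {s1,s3,s6} | {s0,s4,s5,s7}.
On input 1, block {s1,s3,s6} splits into {s1,s6} and {s3}.
On input 0, block {s0,s4,s5,s7} splits into {s0,s4} and {s5,s7}.
Stable partition: {s1,s6} | {s0,s4} | {s3} | {s5,s7} — 4 equivalence classes.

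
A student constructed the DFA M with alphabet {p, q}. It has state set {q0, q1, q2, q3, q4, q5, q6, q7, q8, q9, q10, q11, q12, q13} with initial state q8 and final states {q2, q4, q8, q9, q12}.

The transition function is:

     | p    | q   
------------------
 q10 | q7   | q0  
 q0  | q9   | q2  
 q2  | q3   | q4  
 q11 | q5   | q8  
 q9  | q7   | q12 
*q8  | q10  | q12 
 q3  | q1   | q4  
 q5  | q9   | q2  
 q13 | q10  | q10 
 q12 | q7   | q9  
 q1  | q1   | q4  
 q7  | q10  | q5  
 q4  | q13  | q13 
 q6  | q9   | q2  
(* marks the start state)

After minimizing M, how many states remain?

7

Reachable states from the start: {q0,q1,q2,q3,q4,q5,q7,q8,q9,q10,q12,q13}. Unreachable: {q6,q11} — drop them.
P0 = {q2,q4,q8,q9,q12} | {q0,q1,q3,q5,q7,q10,q13}.
On input q, block {q2,q4,q8,q9,q12} splits into {q2,q8,q9,q12} and {q4}.
On input q, block {q2,q8,q9,q12} splits into {q8,q9,q12} and {q2}.
Split {q0,q1,q3,q5,q7,q10,q13} by δ(·,p) → {q1,q3,q7,q10,q13} and {q0,q5}.
Split {q1,q3,q7,q10,q13} by δ(·,q) → {q1,q3} and {q7,q10} and {q13}.
Stable partition: {q8,q9,q12} | {q1,q3} | {q4} | {q2} | {q0,q5} | {q7,q10} | {q13} — 7 equivalence classes.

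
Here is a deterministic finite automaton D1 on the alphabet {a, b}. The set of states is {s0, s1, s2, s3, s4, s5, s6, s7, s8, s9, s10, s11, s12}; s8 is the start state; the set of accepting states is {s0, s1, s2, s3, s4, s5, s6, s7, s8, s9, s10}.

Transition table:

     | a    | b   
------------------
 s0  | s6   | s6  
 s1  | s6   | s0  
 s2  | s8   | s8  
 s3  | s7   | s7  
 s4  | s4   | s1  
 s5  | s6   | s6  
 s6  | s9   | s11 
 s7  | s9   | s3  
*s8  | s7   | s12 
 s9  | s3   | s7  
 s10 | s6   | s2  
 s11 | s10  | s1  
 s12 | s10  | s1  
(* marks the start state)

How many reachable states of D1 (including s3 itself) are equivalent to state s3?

States {s4,s5} cannot be reached from the start state, so discard them.
P0 = {s0,s1,s2,s3,s6,s7,s8,s9,s10} | {s11,s12}.
On input b, block {s0,s1,s2,s3,s6,s7,s8,s9,s10} splits into {s0,s1,s2,s3,s7,s9,s10} and {s6,s8}.
On input a, block {s0,s1,s2,s3,s7,s9,s10} splits into {s0,s1,s2,s10} and {s3,s7,s9}.
On input b, block {s0,s1,s2,s10} splits into {s0,s2} and {s1,s10}.
No further refinement is possible. Final partition (5 blocks): {s0,s2} | {s11,s12} | {s6,s8} | {s3,s7,s9} | {s1,s10}.
The equivalence class containing s3 is {s3,s7,s9}, of size 3.

3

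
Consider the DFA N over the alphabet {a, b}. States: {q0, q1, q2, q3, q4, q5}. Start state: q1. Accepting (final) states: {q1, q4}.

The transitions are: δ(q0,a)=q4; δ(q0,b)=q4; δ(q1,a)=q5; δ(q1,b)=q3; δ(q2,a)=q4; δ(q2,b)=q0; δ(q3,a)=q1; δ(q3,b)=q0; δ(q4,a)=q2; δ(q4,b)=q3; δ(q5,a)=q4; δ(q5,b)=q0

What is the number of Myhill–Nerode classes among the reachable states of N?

Every state is reachable, so we keep all 6.
P0 = {q1,q4} | {q0,q2,q3,q5}.
Split {q0,q2,q3,q5} by δ(·,b) → {q2,q3,q5} and {q0}.
Stable partition: {q1,q4} | {q2,q3,q5} | {q0} — 3 equivalence classes.

3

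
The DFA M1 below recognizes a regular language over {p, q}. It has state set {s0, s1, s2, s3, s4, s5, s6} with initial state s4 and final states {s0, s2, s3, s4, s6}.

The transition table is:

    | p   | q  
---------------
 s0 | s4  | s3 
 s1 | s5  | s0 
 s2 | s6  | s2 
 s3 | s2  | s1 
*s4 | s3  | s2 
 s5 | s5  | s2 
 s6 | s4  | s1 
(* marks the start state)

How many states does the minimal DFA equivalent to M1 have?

All states are reachable from the start state.
Start with accepting vs non-accepting: {s0,s2,s3,s4,s6} | {s1,s5}.
Split {s0,s2,s3,s4,s6} by δ(·,q) → {s0,s2,s4} and {s3,s6}.
On input p, block {s0,s2,s4} splits into {s2,s4} and {s0}.
Refine {s1,s5} on symbol q: members go to different blocks, giving {s1} and {s5}.
No further refinement is possible. Final partition (5 blocks): {s2,s4} | {s1} | {s3,s6} | {s0} | {s5}.

5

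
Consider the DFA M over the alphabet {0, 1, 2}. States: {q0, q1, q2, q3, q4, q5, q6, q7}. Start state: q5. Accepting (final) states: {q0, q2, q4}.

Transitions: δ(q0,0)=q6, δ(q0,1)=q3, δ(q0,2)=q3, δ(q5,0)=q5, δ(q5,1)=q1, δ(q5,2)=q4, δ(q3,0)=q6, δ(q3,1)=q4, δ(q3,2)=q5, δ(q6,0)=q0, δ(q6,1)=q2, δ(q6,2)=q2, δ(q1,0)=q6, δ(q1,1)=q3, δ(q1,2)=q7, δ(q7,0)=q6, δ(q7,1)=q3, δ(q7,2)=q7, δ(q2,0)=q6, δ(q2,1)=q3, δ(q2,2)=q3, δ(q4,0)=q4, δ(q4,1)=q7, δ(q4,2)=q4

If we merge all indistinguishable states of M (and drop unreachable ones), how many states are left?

6

Every state is reachable, so we keep all 8.
Initial partition by acceptance: {q0,q2,q4} | {q1,q3,q5,q6,q7}.
Split {q0,q2,q4} by δ(·,0) → {q0,q2} and {q4}.
On input 0, block {q1,q3,q5,q6,q7} splits into {q1,q3,q5,q7} and {q6}.
Split {q1,q3,q5,q7} by δ(·,0) → {q1,q3,q7} and {q5}.
Refine {q1,q3,q7} on symbol 1: members go to different blocks, giving {q1,q7} and {q3}.
The partition is now stable with 6 blocks: {q0,q2} | {q1,q7} | {q4} | {q6} | {q5} | {q3}.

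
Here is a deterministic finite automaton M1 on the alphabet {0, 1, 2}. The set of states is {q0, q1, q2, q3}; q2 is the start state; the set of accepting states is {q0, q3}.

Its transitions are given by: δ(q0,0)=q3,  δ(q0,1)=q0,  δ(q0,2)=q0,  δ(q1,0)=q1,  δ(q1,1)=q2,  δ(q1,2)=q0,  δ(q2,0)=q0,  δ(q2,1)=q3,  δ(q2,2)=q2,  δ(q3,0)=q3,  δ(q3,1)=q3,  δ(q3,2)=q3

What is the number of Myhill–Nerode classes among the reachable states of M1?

2

First remove the unreachable states {q1}; 3 states remain.
Start with accepting vs non-accepting: {q0,q3} | {q2}.
Stable partition: {q0,q3} | {q2} — 2 equivalence classes.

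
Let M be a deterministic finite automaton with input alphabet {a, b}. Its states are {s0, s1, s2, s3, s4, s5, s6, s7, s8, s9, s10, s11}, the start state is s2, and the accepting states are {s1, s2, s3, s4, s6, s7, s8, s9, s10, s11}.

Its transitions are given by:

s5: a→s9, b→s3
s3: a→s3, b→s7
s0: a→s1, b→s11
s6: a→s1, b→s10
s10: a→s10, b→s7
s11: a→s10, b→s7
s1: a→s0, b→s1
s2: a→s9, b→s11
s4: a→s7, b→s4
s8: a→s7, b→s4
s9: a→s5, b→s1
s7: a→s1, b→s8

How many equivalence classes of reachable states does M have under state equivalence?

First remove the unreachable states {s6}; 11 states remain.
Initial partition by acceptance: {s1,s2,s3,s4,s7,s8,s9,s10,s11} | {s0,s5}.
On input a, block {s1,s2,s3,s4,s7,s8,s9,s10,s11} splits into {s2,s3,s4,s7,s8,s10,s11} and {s1,s9}.
Refine {s2,s3,s4,s7,s8,s10,s11} on symbol a: members go to different blocks, giving {s3,s4,s8,s10,s11} and {s2,s7}.
On input a, block {s3,s4,s8,s10,s11} splits into {s3,s10,s11} and {s4,s8}.
On input b, block {s2,s7} splits into {s2} and {s7}.
The partition is now stable with 6 blocks: {s3,s10,s11} | {s0,s5} | {s1,s9} | {s2} | {s4,s8} | {s7}.

6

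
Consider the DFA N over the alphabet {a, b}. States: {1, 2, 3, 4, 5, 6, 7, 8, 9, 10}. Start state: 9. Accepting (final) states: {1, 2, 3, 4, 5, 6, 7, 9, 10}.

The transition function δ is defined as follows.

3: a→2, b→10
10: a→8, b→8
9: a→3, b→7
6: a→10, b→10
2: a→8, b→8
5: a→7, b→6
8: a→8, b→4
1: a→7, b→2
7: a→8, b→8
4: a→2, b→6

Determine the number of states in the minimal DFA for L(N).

5

First remove the unreachable states {1,5}; 8 states remain.
P0 = {2,3,4,6,7,9,10} | {8}.
Refine {2,3,4,6,7,9,10} on symbol a: members go to different blocks, giving {3,4,6,9} and {2,7,10}.
Refine {3,4,6,9} on symbol a: members go to different blocks, giving {3,4,6} and {9}.
Refine {3,4,6} on symbol b: members go to different blocks, giving {3,6} and {4}.
The partition is now stable with 5 blocks: {3,6} | {8} | {2,7,10} | {9} | {4}.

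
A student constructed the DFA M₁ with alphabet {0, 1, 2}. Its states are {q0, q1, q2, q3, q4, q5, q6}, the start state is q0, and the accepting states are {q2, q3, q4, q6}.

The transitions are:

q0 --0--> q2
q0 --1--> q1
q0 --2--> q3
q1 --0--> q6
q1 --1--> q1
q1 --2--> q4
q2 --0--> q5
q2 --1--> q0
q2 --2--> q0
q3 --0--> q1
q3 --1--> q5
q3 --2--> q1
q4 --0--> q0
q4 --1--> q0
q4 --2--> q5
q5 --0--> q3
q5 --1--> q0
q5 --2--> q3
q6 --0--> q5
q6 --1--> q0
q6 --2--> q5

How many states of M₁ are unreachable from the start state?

0

A breadth-first search from the start state visits every state.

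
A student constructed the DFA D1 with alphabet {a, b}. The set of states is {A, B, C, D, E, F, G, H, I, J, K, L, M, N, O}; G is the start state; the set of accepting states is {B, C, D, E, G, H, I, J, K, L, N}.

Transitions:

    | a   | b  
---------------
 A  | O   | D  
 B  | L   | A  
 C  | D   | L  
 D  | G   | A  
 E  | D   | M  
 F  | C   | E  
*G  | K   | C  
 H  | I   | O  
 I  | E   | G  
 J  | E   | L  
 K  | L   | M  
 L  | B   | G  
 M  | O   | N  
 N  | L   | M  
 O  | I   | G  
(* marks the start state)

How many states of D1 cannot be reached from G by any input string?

3

No path from G leads to F, H, J; the other 12 states are all reachable.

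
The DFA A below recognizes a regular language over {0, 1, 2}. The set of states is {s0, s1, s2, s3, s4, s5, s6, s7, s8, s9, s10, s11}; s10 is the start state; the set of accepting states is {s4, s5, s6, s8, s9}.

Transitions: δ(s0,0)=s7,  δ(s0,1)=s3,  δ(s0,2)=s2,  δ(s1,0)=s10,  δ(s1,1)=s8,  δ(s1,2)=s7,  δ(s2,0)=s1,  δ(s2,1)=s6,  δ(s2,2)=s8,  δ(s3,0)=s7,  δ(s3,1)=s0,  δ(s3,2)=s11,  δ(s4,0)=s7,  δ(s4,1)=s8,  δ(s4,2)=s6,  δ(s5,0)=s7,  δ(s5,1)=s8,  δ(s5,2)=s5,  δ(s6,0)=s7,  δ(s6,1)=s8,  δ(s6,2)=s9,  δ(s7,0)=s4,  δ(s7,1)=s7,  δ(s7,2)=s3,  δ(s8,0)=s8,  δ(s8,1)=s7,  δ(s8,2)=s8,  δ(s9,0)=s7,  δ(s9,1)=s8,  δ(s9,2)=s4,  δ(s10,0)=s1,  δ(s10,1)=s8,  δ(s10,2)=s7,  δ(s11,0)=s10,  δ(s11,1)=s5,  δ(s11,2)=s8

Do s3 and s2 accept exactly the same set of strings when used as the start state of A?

No

Every state is reachable, so we keep all 12.
P0 = {s4,s5,s6,s8,s9} | {s0,s1,s2,s3,s7,s10,s11}.
Refine {s4,s5,s6,s8,s9} on symbol 0: members go to different blocks, giving {s4,s5,s6,s9} and {s8}.
Refine {s0,s1,s2,s3,s7,s10,s11} on symbol 0: members go to different blocks, giving {s0,s1,s2,s3,s10,s11} and {s7}.
On input 0, block {s0,s1,s2,s3,s10,s11} splits into {s1,s2,s10,s11} and {s0,s3}.
Split {s1,s2,s10,s11} by δ(·,1) → {s1,s10} and {s2,s11}.
No further refinement is possible. Final partition (6 blocks): {s4,s5,s6,s9} | {s1,s10} | {s8} | {s7} | {s0,s3} | {s2,s11}.
s3 and s2 end up in different blocks, so they are distinguishable. For instance, the string '1' is accepted from only s2.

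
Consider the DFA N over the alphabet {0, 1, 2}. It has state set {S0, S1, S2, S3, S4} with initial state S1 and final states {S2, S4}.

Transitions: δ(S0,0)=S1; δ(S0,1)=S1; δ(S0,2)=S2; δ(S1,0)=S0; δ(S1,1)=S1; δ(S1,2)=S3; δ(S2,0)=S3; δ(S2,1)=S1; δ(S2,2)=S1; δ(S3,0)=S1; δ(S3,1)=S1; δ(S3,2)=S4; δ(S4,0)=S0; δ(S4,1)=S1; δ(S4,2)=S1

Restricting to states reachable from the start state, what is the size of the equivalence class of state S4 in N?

All states are reachable from the start state.
P0 = {S2,S4} | {S0,S1,S3}.
Refine {S0,S1,S3} on symbol 2: members go to different blocks, giving {S0,S3} and {S1}.
No further refinement is possible. Final partition (3 blocks): {S2,S4} | {S0,S3} | {S1}.
The equivalence class containing S4 is {S2,S4}, of size 2.

2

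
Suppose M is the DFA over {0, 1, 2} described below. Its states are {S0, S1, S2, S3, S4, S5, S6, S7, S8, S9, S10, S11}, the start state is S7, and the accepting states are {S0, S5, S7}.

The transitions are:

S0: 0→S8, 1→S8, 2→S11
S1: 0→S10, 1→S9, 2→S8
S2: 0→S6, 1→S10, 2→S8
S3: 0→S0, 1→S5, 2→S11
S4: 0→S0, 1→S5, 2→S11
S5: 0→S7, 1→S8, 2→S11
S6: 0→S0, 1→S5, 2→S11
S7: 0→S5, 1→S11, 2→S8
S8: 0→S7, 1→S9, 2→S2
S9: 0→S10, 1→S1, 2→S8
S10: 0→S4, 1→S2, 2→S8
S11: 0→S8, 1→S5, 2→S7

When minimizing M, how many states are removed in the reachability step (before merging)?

No path from S7 leads to S3; the other 11 states are all reachable.

1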